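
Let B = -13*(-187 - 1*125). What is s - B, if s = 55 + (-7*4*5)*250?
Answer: -39001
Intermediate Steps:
B = 4056 (B = -13*(-187 - 125) = -13*(-312) = 4056)
s = -34945 (s = 55 - 28*5*250 = 55 - 140*250 = 55 - 35000 = -34945)
s - B = -34945 - 1*4056 = -34945 - 4056 = -39001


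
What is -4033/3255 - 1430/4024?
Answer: -10441721/6549060 ≈ -1.5944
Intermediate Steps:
-4033/3255 - 1430/4024 = -4033*1/3255 - 1430*1/4024 = -4033/3255 - 715/2012 = -10441721/6549060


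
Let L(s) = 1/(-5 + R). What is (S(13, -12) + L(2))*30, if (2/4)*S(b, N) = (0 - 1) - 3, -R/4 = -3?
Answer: -1650/7 ≈ -235.71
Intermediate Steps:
R = 12 (R = -4*(-3) = 12)
S(b, N) = -8 (S(b, N) = 2*((0 - 1) - 3) = 2*(-1 - 3) = 2*(-4) = -8)
L(s) = ⅐ (L(s) = 1/(-5 + 12) = 1/7 = ⅐)
(S(13, -12) + L(2))*30 = (-8 + ⅐)*30 = -55/7*30 = -1650/7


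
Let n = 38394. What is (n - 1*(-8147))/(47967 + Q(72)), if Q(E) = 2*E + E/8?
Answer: 46541/48120 ≈ 0.96719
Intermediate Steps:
Q(E) = 17*E/8 (Q(E) = 2*E + E*(⅛) = 2*E + E/8 = 17*E/8)
(n - 1*(-8147))/(47967 + Q(72)) = (38394 - 1*(-8147))/(47967 + (17/8)*72) = (38394 + 8147)/(47967 + 153) = 46541/48120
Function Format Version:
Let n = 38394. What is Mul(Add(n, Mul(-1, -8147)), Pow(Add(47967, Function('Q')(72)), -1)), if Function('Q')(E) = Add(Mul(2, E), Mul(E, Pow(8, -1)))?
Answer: Rational(46541, 48120) ≈ 0.96719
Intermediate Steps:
Function('Q')(E) = Mul(Rational(17, 8), E) (Function('Q')(E) = Add(Mul(2, E), Mul(E, Rational(1, 8))) = Add(Mul(2, E), Mul(Rational(1, 8), E)) = Mul(Rational(17, 8), E))
Mul(Add(n, Mul(-1, -8147)), Pow(Add(47967, Function('Q')(72)), -1)) = Mul(Add(38394, Mul(-1, -8147)), Pow(Add(47967, Mul(Rational(17, 8), 72)), -1)) = Mul(Add(38394, 8147), Pow(Add(47967, 153), -1)) = Mul(46541, Pow(48120, -1)) = Mul(46541, Rational(1, 48120)) = Rational(46541, 48120)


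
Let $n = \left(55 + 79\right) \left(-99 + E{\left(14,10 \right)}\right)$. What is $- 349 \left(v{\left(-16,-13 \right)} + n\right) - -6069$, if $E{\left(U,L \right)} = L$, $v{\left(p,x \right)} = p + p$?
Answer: $4179411$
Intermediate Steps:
$v{\left(p,x \right)} = 2 p$
$n = -11926$ ($n = \left(55 + 79\right) \left(-99 + 10\right) = 134 \left(-89\right) = -11926$)
$- 349 \left(v{\left(-16,-13 \right)} + n\right) - -6069 = - 349 \left(2 \left(-16\right) - 11926\right) - -6069 = - 349 \left(-32 - 11926\right) + 6069 = \left(-349\right) \left(-11958\right) + 6069 = 4173342 + 6069 = 4179411$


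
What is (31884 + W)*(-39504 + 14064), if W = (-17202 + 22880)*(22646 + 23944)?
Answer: -6730658357760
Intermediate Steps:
W = 264538020 (W = 5678*46590 = 264538020)
(31884 + W)*(-39504 + 14064) = (31884 + 264538020)*(-39504 + 14064) = 264569904*(-25440) = -6730658357760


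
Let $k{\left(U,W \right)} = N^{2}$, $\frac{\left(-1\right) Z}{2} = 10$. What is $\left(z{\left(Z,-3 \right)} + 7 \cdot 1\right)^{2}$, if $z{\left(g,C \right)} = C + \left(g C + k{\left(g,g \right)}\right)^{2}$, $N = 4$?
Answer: $33408400$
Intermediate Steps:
$Z = -20$ ($Z = \left(-2\right) 10 = -20$)
$k{\left(U,W \right)} = 16$ ($k{\left(U,W \right)} = 4^{2} = 16$)
$z{\left(g,C \right)} = C + \left(16 + C g\right)^{2}$ ($z{\left(g,C \right)} = C + \left(g C + 16\right)^{2} = C + \left(C g + 16\right)^{2} = C + \left(16 + C g\right)^{2}$)
$\left(z{\left(Z,-3 \right)} + 7 \cdot 1\right)^{2} = \left(\left(-3 + \left(16 - -60\right)^{2}\right) + 7 \cdot 1\right)^{2} = \left(\left(-3 + \left(16 + 60\right)^{2}\right) + 7\right)^{2} = \left(\left(-3 + 76^{2}\right) + 7\right)^{2} = \left(\left(-3 + 5776\right) + 7\right)^{2} = \left(5773 + 7\right)^{2} = 5780^{2} = 33408400$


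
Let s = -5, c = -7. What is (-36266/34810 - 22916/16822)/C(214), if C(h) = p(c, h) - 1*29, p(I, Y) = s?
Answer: 351943153/4977377470 ≈ 0.070709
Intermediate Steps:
p(I, Y) = -5
C(h) = -34 (C(h) = -5 - 1*29 = -5 - 29 = -34)
(-36266/34810 - 22916/16822)/C(214) = (-36266/34810 - 22916/16822)/(-34) = (-36266*1/34810 - 22916*1/16822)*(-1/34) = (-18133/17405 - 11458/8411)*(-1/34) = -351943153/146393455*(-1/34) = 351943153/4977377470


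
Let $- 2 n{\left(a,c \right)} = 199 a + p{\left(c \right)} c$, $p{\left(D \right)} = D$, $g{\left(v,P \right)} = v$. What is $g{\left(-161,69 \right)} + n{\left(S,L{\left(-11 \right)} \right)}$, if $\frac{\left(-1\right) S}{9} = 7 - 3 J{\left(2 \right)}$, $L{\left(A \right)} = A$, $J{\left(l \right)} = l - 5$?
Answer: $\frac{28213}{2} \approx 14107.0$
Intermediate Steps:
$J{\left(l \right)} = -5 + l$
$S = -144$ ($S = - 9 \left(7 - 3 \left(-5 + 2\right)\right) = - 9 \left(7 - -9\right) = - 9 \left(7 + 9\right) = \left(-9\right) 16 = -144$)
$n{\left(a,c \right)} = - \frac{199 a}{2} - \frac{c^{2}}{2}$ ($n{\left(a,c \right)} = - \frac{199 a + c c}{2} = - \frac{199 a + c^{2}}{2} = - \frac{c^{2} + 199 a}{2} = - \frac{199 a}{2} - \frac{c^{2}}{2}$)
$g{\left(-161,69 \right)} + n{\left(S,L{\left(-11 \right)} \right)} = -161 - \left(-14328 + \frac{\left(-11\right)^{2}}{2}\right) = -161 + \left(14328 - \frac{121}{2}\right) = -161 + \frac{28535}{2} = \frac{28213}{2}$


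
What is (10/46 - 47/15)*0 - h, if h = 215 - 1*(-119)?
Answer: -334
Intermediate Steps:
h = 334 (h = 215 + 119 = 334)
(10/46 - 47/15)*0 - h = (10/46 - 47/15)*0 - 1*334 = (10*(1/46) - 47*1/15)*0 - 334 = (5/23 - 47/15)*0 - 334 = -1006/345*0 - 334 = 0 - 334 = -334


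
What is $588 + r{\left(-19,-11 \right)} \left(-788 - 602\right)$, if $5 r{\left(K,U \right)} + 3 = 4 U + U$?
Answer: $16712$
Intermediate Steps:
$r{\left(K,U \right)} = - \frac{3}{5} + U$ ($r{\left(K,U \right)} = - \frac{3}{5} + \frac{4 U + U}{5} = - \frac{3}{5} + \frac{5 U}{5} = - \frac{3}{5} + U$)
$588 + r{\left(-19,-11 \right)} \left(-788 - 602\right) = 588 + \left(- \frac{3}{5} - 11\right) \left(-788 - 602\right) = 588 - \frac{58 \left(-788 - 602\right)}{5} = 588 - -16124 = 588 + 16124 = 16712$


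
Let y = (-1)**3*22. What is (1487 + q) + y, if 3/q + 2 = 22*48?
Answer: 1544113/1054 ≈ 1465.0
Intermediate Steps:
q = 3/1054 (q = 3/(-2 + 22*48) = 3/(-2 + 1056) = 3/1054 ≈ 0.0028463)
y = -22 (y = -1*22 = -22)
(1487 + q) + y = (1487 + 3/1054) - 22 = 1567301/1054 - 22 = 1544113/1054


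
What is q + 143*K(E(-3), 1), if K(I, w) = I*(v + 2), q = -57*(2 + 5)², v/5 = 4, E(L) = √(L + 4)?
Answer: 353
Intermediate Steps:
E(L) = √(4 + L)
v = 20 (v = 5*4 = 20)
q = -2793 (q = -57*7² = -57*49 = -2793)
K(I, w) = 22*I (K(I, w) = I*(20 + 2) = I*22 = 22*I)
q + 143*K(E(-3), 1) = -2793 + 143*(22*√(4 - 3)) = -2793 + 143*(22*√1) = -2793 + 143*(22*1) = -2793 + 143*22 = -2793 + 3146 = 353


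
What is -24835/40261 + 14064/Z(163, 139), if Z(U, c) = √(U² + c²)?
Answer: -24835/40261 + 7032*√45890/22945 ≈ 65.035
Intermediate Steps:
-24835/40261 + 14064/Z(163, 139) = -24835/40261 + 14064/(√(163² + 139²)) = -24835*1/40261 + 14064/(√(26569 + 19321)) = -24835/40261 + 14064/(√45890) = -24835/40261 + 14064*(√45890/45890) = -24835/40261 + 7032*√45890/22945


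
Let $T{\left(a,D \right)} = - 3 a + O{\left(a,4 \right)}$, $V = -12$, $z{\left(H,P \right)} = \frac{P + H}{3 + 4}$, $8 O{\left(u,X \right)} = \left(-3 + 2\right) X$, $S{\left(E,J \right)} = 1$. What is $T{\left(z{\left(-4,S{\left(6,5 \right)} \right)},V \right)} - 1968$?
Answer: $- \frac{27541}{14} \approx -1967.2$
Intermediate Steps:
$O{\left(u,X \right)} = - \frac{X}{8}$ ($O{\left(u,X \right)} = \frac{\left(-3 + 2\right) X}{8} = \frac{\left(-1\right) X}{8} = - \frac{X}{8}$)
$z{\left(H,P \right)} = \frac{H}{7} + \frac{P}{7}$ ($z{\left(H,P \right)} = \frac{H + P}{7} = \left(H + P\right) \frac{1}{7} = \frac{H}{7} + \frac{P}{7}$)
$T{\left(a,D \right)} = - \frac{1}{2} - 3 a$ ($T{\left(a,D \right)} = - 3 a - \frac{1}{2} = - \frac{1}{2} - 3 a$)
$T{\left(z{\left(-4,S{\left(6,5 \right)} \right)},V \right)} - 1968 = \left(- \frac{1}{2} - 3 \left(\frac{1}{7} \left(-4\right) + \frac{1}{7} \cdot 1\right)\right) - 1968 = \left(- \frac{1}{2} - 3 \left(- \frac{4}{7} + \frac{1}{7}\right)\right) - 1968 = \left(- \frac{1}{2} - - \frac{9}{7}\right) - 1968 = \left(- \frac{1}{2} + \frac{9}{7}\right) - 1968 = \frac{11}{14} - 1968 = - \frac{27541}{14}$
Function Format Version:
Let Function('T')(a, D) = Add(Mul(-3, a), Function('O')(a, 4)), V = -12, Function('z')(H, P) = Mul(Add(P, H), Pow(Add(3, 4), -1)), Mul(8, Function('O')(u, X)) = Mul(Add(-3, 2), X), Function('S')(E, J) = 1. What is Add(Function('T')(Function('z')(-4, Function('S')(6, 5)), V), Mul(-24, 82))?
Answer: Rational(-27541, 14) ≈ -1967.2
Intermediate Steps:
Function('O')(u, X) = Mul(Rational(-1, 8), X) (Function('O')(u, X) = Mul(Rational(1, 8), Mul(Add(-3, 2), X)) = Mul(Rational(1, 8), Mul(-1, X)) = Mul(Rational(-1, 8), X))
Function('z')(H, P) = Add(Mul(Rational(1, 7), H), Mul(Rational(1, 7), P)) (Function('z')(H, P) = Mul(Add(H, P), Pow(7, -1)) = Mul(Add(H, P), Rational(1, 7)) = Add(Mul(Rational(1, 7), H), Mul(Rational(1, 7), P)))
Function('T')(a, D) = Add(Rational(-1, 2), Mul(-3, a)) (Function('T')(a, D) = Add(Mul(-3, a), Mul(Rational(-1, 8), 4)) = Add(Mul(-3, a), Rational(-1, 2)) = Add(Rational(-1, 2), Mul(-3, a)))
Add(Function('T')(Function('z')(-4, Function('S')(6, 5)), V), Mul(-24, 82)) = Add(Add(Rational(-1, 2), Mul(-3, Add(Mul(Rational(1, 7), -4), Mul(Rational(1, 7), 1)))), Mul(-24, 82)) = Add(Add(Rational(-1, 2), Mul(-3, Add(Rational(-4, 7), Rational(1, 7)))), -1968) = Add(Add(Rational(-1, 2), Mul(-3, Rational(-3, 7))), -1968) = Add(Add(Rational(-1, 2), Rational(9, 7)), -1968) = Add(Rational(11, 14), -1968) = Rational(-27541, 14)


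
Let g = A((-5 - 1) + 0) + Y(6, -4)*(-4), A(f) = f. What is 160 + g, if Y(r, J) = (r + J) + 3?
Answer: 134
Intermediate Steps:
Y(r, J) = 3 + J + r (Y(r, J) = (J + r) + 3 = 3 + J + r)
g = -26 (g = ((-5 - 1) + 0) + (3 - 4 + 6)*(-4) = (-6 + 0) + 5*(-4) = -6 - 20 = -26)
160 + g = 160 - 26 = 134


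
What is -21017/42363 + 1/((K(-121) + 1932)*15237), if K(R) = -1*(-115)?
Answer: -72835901000/146811984273 ≈ -0.49612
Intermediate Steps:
K(R) = 115
-21017/42363 + 1/((K(-121) + 1932)*15237) = -21017/42363 + 1/((115 + 1932)*15237) = -21017*1/42363 + (1/15237)/2047 = -21017/42363 + (1/2047)*(1/15237) = -21017/42363 + 1/31190139 = -72835901000/146811984273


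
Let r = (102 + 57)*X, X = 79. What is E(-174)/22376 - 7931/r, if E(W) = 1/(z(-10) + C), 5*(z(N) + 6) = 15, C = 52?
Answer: -8695726183/13772181864 ≈ -0.63140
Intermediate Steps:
z(N) = -3 (z(N) = -6 + (1/5)*15 = -6 + 3 = -3)
r = 12561 (r = (102 + 57)*79 = 159*79 = 12561)
E(W) = 1/49 (E(W) = 1/(-3 + 52) = 1/49)
E(-174)/22376 - 7931/r = (1/49)/22376 - 7931/12561 = (1/49)*(1/22376) - 7931*1/12561 = 1/1096424 - 7931/12561 = -8695726183/13772181864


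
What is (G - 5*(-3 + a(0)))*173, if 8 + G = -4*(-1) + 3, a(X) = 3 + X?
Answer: -173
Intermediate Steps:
G = -1 (G = -8 + (-4*(-1) + 3) = -8 + (4 + 3) = -8 + 7 = -1)
(G - 5*(-3 + a(0)))*173 = (-1 - 5*(-3 + (3 + 0)))*173 = (-1 - 5*(-3 + 3))*173 = (-1 - 5*0)*173 = (-1 + 0)*173 = -1*173 = -173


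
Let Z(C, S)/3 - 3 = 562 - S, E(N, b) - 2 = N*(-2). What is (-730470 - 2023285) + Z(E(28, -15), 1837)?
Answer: -2757571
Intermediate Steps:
E(N, b) = 2 - 2*N (E(N, b) = 2 + N*(-2) = 2 - 2*N)
Z(C, S) = 1695 - 3*S (Z(C, S) = 9 + 3*(562 - S) = 9 + (1686 - 3*S) = 1695 - 3*S)
(-730470 - 2023285) + Z(E(28, -15), 1837) = (-730470 - 2023285) + (1695 - 3*1837) = -2753755 + (1695 - 5511) = -2753755 - 3816 = -2757571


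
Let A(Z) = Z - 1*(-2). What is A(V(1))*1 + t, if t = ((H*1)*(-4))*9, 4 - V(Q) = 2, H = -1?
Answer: 40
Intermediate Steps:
V(Q) = 2 (V(Q) = 4 - 1*2 = 4 - 2 = 2)
t = 36 (t = (-1*1*(-4))*9 = -1*(-4)*9 = 4*9 = 36)
A(Z) = 2 + Z (A(Z) = Z + 2 = 2 + Z)
A(V(1))*1 + t = (2 + 2)*1 + 36 = 4*1 + 36 = 4 + 36 = 40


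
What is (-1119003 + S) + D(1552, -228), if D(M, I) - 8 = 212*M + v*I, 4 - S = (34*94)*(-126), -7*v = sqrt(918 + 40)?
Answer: -387271 + 228*sqrt(958)/7 ≈ -3.8626e+5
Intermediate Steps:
v = -sqrt(958)/7 (v = -sqrt(918 + 40)/7 = -sqrt(958)/7 ≈ -4.4217)
S = 402700 (S = 4 - 34*94*(-126) = 4 - 3196*(-126) = 4 - 1*(-402696) = 4 + 402696 = 402700)
D(M, I) = 8 + 212*M - I*sqrt(958)/7 (D(M, I) = 8 + (212*M + (-sqrt(958)/7)*I) = 8 + (212*M - I*sqrt(958)/7) = 8 + 212*M - I*sqrt(958)/7)
(-1119003 + S) + D(1552, -228) = (-1119003 + 402700) + (8 + 212*1552 - 1/7*(-228)*sqrt(958)) = -716303 + (8 + 329024 + 228*sqrt(958)/7) = -716303 + (329032 + 228*sqrt(958)/7) = -387271 + 228*sqrt(958)/7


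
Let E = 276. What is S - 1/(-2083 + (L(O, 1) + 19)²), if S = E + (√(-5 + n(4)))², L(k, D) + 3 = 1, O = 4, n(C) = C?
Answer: 493351/1794 ≈ 275.00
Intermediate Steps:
L(k, D) = -2 (L(k, D) = -3 + 1 = -2)
S = 275 (S = 276 + (√(-5 + 4))² = 276 + (√(-1))² = 276 + I² = 276 - 1 = 275)
S - 1/(-2083 + (L(O, 1) + 19)²) = 275 - 1/(-2083 + (-2 + 19)²) = 275 - 1/(-2083 + 17²) = 275 - 1/(-2083 + 289) = 275 - 1/(-1794) = 275 - 1*(-1/1794) = 275 + 1/1794 = 493351/1794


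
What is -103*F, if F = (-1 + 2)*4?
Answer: -412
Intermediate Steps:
F = 4 (F = 1*4 = 4)
-103*F = -103*4 = -412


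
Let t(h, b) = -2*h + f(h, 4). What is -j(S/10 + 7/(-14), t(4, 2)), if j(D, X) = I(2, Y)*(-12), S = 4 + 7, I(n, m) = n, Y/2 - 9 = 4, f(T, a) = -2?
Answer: 24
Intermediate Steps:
Y = 26 (Y = 18 + 2*4 = 18 + 8 = 26)
t(h, b) = -2 - 2*h (t(h, b) = -2*h - 2 = -2 - 2*h)
S = 11
j(D, X) = -24 (j(D, X) = 2*(-12) = -24)
-j(S/10 + 7/(-14), t(4, 2)) = -1*(-24) = 24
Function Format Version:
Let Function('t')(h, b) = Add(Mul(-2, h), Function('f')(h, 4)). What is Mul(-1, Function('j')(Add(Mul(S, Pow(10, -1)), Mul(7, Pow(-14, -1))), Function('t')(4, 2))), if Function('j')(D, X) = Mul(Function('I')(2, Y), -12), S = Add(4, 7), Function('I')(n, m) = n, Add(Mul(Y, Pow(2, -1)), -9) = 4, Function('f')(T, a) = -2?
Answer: 24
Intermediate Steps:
Y = 26 (Y = Add(18, Mul(2, 4)) = Add(18, 8) = 26)
Function('t')(h, b) = Add(-2, Mul(-2, h)) (Function('t')(h, b) = Add(Mul(-2, h), -2) = Add(-2, Mul(-2, h)))
S = 11
Function('j')(D, X) = -24 (Function('j')(D, X) = Mul(2, -12) = -24)
Mul(-1, Function('j')(Add(Mul(S, Pow(10, -1)), Mul(7, Pow(-14, -1))), Function('t')(4, 2))) = Mul(-1, -24) = 24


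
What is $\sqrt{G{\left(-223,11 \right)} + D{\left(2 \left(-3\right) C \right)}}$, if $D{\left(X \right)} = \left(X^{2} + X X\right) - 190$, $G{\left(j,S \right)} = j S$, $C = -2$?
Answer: $i \sqrt{2355} \approx 48.528 i$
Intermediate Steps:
$G{\left(j,S \right)} = S j$
$D{\left(X \right)} = -190 + 2 X^{2}$ ($D{\left(X \right)} = \left(X^{2} + X^{2}\right) - 190 = 2 X^{2} - 190 = -190 + 2 X^{2}$)
$\sqrt{G{\left(-223,11 \right)} + D{\left(2 \left(-3\right) C \right)}} = \sqrt{11 \left(-223\right) - \left(190 - 2 \left(2 \left(-3\right) \left(-2\right)\right)^{2}\right)} = \sqrt{-2453 - \left(190 - 2 \left(\left(-6\right) \left(-2\right)\right)^{2}\right)} = \sqrt{-2453 - \left(190 - 2 \cdot 12^{2}\right)} = \sqrt{-2453 + \left(-190 + 2 \cdot 144\right)} = \sqrt{-2453 + \left(-190 + 288\right)} = \sqrt{-2453 + 98} = \sqrt{-2355} = i \sqrt{2355}$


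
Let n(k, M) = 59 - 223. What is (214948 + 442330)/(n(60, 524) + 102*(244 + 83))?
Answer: 328639/16595 ≈ 19.803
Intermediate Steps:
n(k, M) = -164
(214948 + 442330)/(n(60, 524) + 102*(244 + 83)) = (214948 + 442330)/(-164 + 102*(244 + 83)) = 657278/(-164 + 102*327) = 657278/(-164 + 33354) = 657278/33190 = 657278*(1/33190) = 328639/16595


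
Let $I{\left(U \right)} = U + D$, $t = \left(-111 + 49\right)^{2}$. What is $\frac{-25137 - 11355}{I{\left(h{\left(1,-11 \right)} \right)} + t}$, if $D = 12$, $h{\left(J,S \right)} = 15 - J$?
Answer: $- \frac{6082}{645} \approx -9.4295$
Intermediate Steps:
$t = 3844$ ($t = \left(-62\right)^{2} = 3844$)
$I{\left(U \right)} = 12 + U$ ($I{\left(U \right)} = U + 12 = 12 + U$)
$\frac{-25137 - 11355}{I{\left(h{\left(1,-11 \right)} \right)} + t} = \frac{-25137 - 11355}{\left(12 + \left(15 - 1\right)\right) + 3844} = - \frac{36492}{\left(12 + \left(15 - 1\right)\right) + 3844} = - \frac{36492}{\left(12 + 14\right) + 3844} = - \frac{36492}{26 + 3844} = - \frac{36492}{3870} = \left(-36492\right) \frac{1}{3870} = - \frac{6082}{645}$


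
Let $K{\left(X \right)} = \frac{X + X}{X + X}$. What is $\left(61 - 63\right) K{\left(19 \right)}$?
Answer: $-2$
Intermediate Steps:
$K{\left(X \right)} = 1$ ($K{\left(X \right)} = \frac{2 X}{2 X} = 2 X \frac{1}{2 X} = 1$)
$\left(61 - 63\right) K{\left(19 \right)} = \left(61 - 63\right) 1 = \left(-2\right) 1 = -2$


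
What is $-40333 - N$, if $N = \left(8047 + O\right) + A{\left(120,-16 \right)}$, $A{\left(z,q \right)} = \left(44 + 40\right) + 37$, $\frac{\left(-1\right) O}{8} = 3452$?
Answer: $-20885$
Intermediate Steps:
$O = -27616$ ($O = \left(-8\right) 3452 = -27616$)
$A{\left(z,q \right)} = 121$ ($A{\left(z,q \right)} = 84 + 37 = 121$)
$N = -19448$ ($N = \left(8047 - 27616\right) + 121 = -19569 + 121 = -19448$)
$-40333 - N = -40333 - -19448 = -40333 + 19448 = -20885$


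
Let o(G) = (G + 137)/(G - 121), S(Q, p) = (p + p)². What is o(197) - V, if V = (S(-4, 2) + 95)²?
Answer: -468031/38 ≈ -12317.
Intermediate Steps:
S(Q, p) = 4*p² (S(Q, p) = (2*p)² = 4*p²)
o(G) = (137 + G)/(-121 + G)
V = 12321 (V = (4*2² + 95)² = (4*4 + 95)² = (16 + 95)² = 111² = 12321)
o(197) - V = (137 + 197)/(-121 + 197) - 1*12321 = 334/76 - 12321 = (1/76)*334 - 12321 = 167/38 - 12321 = -468031/38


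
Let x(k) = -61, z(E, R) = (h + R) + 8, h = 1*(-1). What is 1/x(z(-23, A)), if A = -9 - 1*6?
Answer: -1/61 ≈ -0.016393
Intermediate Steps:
h = -1
A = -15 (A = -9 - 6 = -15)
z(E, R) = 7 + R (z(E, R) = (-1 + R) + 8 = 7 + R)
1/x(z(-23, A)) = 1/(-61) = -1/61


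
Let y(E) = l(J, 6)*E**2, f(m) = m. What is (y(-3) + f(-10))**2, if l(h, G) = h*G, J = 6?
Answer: 98596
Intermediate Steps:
l(h, G) = G*h
y(E) = 36*E**2 (y(E) = (6*6)*E**2 = 36*E**2)
(y(-3) + f(-10))**2 = (36*(-3)**2 - 10)**2 = (36*9 - 10)**2 = (324 - 10)**2 = 314**2 = 98596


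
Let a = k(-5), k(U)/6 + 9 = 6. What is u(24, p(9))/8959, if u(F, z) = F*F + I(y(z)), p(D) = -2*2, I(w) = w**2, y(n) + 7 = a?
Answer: 1201/8959 ≈ 0.13406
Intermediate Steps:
k(U) = -18 (k(U) = -54 + 6*6 = -54 + 36 = -18)
a = -18
y(n) = -25 (y(n) = -7 - 18 = -25)
p(D) = -4
u(F, z) = 625 + F**2 (u(F, z) = F*F + (-25)**2 = F**2 + 625 = 625 + F**2)
u(24, p(9))/8959 = (625 + 24**2)/8959 = (625 + 576)*(1/8959) = 1201*(1/8959) = 1201/8959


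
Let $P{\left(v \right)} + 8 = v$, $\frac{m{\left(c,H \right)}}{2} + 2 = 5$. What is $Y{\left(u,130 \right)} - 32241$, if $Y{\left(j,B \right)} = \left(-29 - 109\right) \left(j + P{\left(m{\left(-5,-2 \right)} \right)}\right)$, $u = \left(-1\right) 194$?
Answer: $-5193$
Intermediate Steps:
$m{\left(c,H \right)} = 6$ ($m{\left(c,H \right)} = -4 + 2 \cdot 5 = -4 + 10 = 6$)
$u = -194$
$P{\left(v \right)} = -8 + v$
$Y{\left(j,B \right)} = 276 - 138 j$ ($Y{\left(j,B \right)} = \left(-29 - 109\right) \left(j + \left(-8 + 6\right)\right) = - 138 \left(j - 2\right) = - 138 \left(-2 + j\right) = 276 - 138 j$)
$Y{\left(u,130 \right)} - 32241 = \left(276 - -26772\right) - 32241 = \left(276 + 26772\right) - 32241 = 27048 - 32241 = -5193$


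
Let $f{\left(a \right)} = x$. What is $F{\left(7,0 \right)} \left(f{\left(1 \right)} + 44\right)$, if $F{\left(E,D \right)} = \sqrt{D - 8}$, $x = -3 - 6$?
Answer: $70 i \sqrt{2} \approx 98.995 i$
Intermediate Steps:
$x = -9$ ($x = -3 - 6 = -9$)
$f{\left(a \right)} = -9$
$F{\left(E,D \right)} = \sqrt{-8 + D}$
$F{\left(7,0 \right)} \left(f{\left(1 \right)} + 44\right) = \sqrt{-8 + 0} \left(-9 + 44\right) = \sqrt{-8} \cdot 35 = 2 i \sqrt{2} \cdot 35 = 70 i \sqrt{2}$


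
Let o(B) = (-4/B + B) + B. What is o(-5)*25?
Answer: -230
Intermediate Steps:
o(B) = -4/B + 2*B (o(B) = (B - 4/B) + B = -4/B + 2*B)
o(-5)*25 = (-4/(-5) + 2*(-5))*25 = (-4*(-⅕) - 10)*25 = (⅘ - 10)*25 = -46/5*25 = -230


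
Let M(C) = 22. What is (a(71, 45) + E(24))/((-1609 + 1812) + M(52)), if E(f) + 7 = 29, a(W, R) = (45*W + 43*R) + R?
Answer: 5197/225 ≈ 23.098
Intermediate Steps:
a(W, R) = 44*R + 45*W (a(W, R) = (43*R + 45*W) + R = 44*R + 45*W)
E(f) = 22 (E(f) = -7 + 29 = 22)
(a(71, 45) + E(24))/((-1609 + 1812) + M(52)) = ((44*45 + 45*71) + 22)/((-1609 + 1812) + 22) = ((1980 + 3195) + 22)/(203 + 22) = (5175 + 22)/225 = 5197*(1/225) = 5197/225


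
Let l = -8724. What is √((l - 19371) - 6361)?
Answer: 2*I*√8614 ≈ 185.62*I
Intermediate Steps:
√((l - 19371) - 6361) = √((-8724 - 19371) - 6361) = √(-28095 - 6361) = √(-34456) = 2*I*√8614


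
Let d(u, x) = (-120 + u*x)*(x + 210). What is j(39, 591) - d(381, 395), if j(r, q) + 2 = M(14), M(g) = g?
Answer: -90976863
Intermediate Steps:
j(r, q) = 12 (j(r, q) = -2 + 14 = 12)
d(u, x) = (-120 + u*x)*(210 + x)
j(39, 591) - d(381, 395) = 12 - (-25200 - 120*395 + 381*395² + 210*381*395) = 12 - (-25200 - 47400 + 381*156025 + 31603950) = 12 - (-25200 - 47400 + 59445525 + 31603950) = 12 - 1*90976875 = 12 - 90976875 = -90976863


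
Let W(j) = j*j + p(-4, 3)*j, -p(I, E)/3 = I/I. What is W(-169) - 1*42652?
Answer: -13584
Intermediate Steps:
p(I, E) = -3 (p(I, E) = -3*I/I = -3*1 = -3)
W(j) = j² - 3*j (W(j) = j*j - 3*j = j² - 3*j)
W(-169) - 1*42652 = -169*(-3 - 169) - 1*42652 = -169*(-172) - 42652 = 29068 - 42652 = -13584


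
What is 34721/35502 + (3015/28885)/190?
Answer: 9533054734/9742015065 ≈ 0.97855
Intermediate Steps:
34721/35502 + (3015/28885)/190 = 34721*(1/35502) + (3015*(1/28885))*(1/190) = 34721/35502 + (603/5777)*(1/190) = 34721/35502 + 603/1097630 = 9533054734/9742015065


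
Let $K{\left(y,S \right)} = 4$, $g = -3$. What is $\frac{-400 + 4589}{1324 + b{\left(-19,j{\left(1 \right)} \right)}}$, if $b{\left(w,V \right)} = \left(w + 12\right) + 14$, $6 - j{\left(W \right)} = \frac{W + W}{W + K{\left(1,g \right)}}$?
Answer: $\frac{4189}{1331} \approx 3.1473$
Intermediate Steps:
$j{\left(W \right)} = 6 - \frac{2 W}{4 + W}$ ($j{\left(W \right)} = 6 - \frac{W + W}{W + 4} = 6 - \frac{2 W}{4 + W}$)
$b{\left(w,V \right)} = 26 + w$ ($b{\left(w,V \right)} = \left(12 + w\right) + 14 = 26 + w$)
$\frac{-400 + 4589}{1324 + b{\left(-19,j{\left(1 \right)} \right)}} = \frac{-400 + 4589}{1324 + \left(26 - 19\right)} = \frac{4189}{1324 + 7} = \frac{4189}{1331}$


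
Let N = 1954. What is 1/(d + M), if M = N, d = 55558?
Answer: 1/57512 ≈ 1.7388e-5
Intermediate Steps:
M = 1954
1/(d + M) = 1/(55558 + 1954) = 1/57512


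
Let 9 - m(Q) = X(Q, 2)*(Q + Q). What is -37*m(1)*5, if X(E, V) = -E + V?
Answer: -1295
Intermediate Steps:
X(E, V) = V - E
m(Q) = 9 - 2*Q*(2 - Q) (m(Q) = 9 - (2 - Q)*(Q + Q) = 9 - (2 - Q)*2*Q = 9 - 2*Q*(2 - Q))
-37*m(1)*5 = -37*(9 + 2*1*(-2 + 1))*5 = -37*(9 + 2*1*(-1))*5 = -37*(9 - 2)*5 = -37*7*5 = -259*5 = -1295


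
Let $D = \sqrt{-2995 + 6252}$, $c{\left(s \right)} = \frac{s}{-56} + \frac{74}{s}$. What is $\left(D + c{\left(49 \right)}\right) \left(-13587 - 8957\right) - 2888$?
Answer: $- \frac{843194}{49} - 22544 \sqrt{3257} \approx -1.3038 \cdot 10^{6}$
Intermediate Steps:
$c{\left(s \right)} = \frac{74}{s} - \frac{s}{56}$ ($c{\left(s \right)} = s \left(- \frac{1}{56}\right) + \frac{74}{s} = - \frac{s}{56} + \frac{74}{s} = \frac{74}{s} - \frac{s}{56}$)
$D = \sqrt{3257} \approx 57.07$
$\left(D + c{\left(49 \right)}\right) \left(-13587 - 8957\right) - 2888 = \left(\sqrt{3257} + \left(\frac{74}{49} - \frac{7}{8}\right)\right) \left(-13587 - 8957\right) - 2888 = \left(\sqrt{3257} + \left(74 \cdot \frac{1}{49} - \frac{7}{8}\right)\right) \left(-22544\right) - 2888 = \left(\sqrt{3257} + \left(\frac{74}{49} - \frac{7}{8}\right)\right) \left(-22544\right) - 2888 = \left(\sqrt{3257} + \frac{249}{392}\right) \left(-22544\right) - 2888 = \left(\frac{249}{392} + \sqrt{3257}\right) \left(-22544\right) - 2888 = \left(- \frac{701682}{49} - 22544 \sqrt{3257}\right) - 2888 = - \frac{843194}{49} - 22544 \sqrt{3257}$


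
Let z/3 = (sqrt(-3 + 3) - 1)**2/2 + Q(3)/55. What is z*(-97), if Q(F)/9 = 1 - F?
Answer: -5529/110 ≈ -50.264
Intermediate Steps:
Q(F) = 9 - 9*F (Q(F) = 9*(1 - F) = 9 - 9*F)
z = 57/110 (z = 3*((sqrt(-3 + 3) - 1)**2/2 + (9 - 9*3)/55) = 3*((sqrt(0) - 1)**2*(1/2) + (9 - 27)*(1/55)) = 3*((0 - 1)**2*(1/2) - 18*1/55) = 3*((-1)**2*(1/2) - 18/55) = 3*(1*(1/2) - 18/55) = 3*(1/2 - 18/55) = 3*(19/110) = 57/110 ≈ 0.51818)
z*(-97) = (57/110)*(-97) = -5529/110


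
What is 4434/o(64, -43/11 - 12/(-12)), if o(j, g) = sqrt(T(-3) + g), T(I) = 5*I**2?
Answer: 4434*sqrt(5093)/463 ≈ 683.44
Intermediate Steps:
o(j, g) = sqrt(45 + g) (o(j, g) = sqrt(5*(-3)**2 + g) = sqrt(5*9 + g) = sqrt(45 + g))
4434/o(64, -43/11 - 12/(-12)) = 4434/(sqrt(45 + (-43/11 - 12/(-12)))) = 4434/(sqrt(45 + (-43*1/11 - 12*(-1/12)))) = 4434/(sqrt(45 + (-43/11 + 1))) = 4434/(sqrt(45 - 32/11)) = 4434/(sqrt(463/11)) = 4434/((sqrt(5093)/11)) = 4434*(sqrt(5093)/463) = 4434*sqrt(5093)/463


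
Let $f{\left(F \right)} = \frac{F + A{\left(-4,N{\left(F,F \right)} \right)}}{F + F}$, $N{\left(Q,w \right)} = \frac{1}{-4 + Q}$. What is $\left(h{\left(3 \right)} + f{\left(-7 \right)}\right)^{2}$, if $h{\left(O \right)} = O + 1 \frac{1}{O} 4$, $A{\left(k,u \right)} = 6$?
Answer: $\frac{34225}{1764} \approx 19.402$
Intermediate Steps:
$h{\left(O \right)} = O + \frac{4}{O}$ ($h{\left(O \right)} = O + \frac{1}{O} 4 = O + \frac{4}{O}$)
$f{\left(F \right)} = \frac{6 + F}{2 F}$ ($f{\left(F \right)} = \frac{F + 6}{F + F} = \frac{6 + F}{2 F}$)
$\left(h{\left(3 \right)} + f{\left(-7 \right)}\right)^{2} = \left(\left(3 + \frac{4}{3}\right) + \frac{6 - 7}{2 \left(-7\right)}\right)^{2} = \left(\left(3 + 4 \cdot \frac{1}{3}\right) + \frac{1}{2} \left(- \frac{1}{7}\right) \left(-1\right)\right)^{2} = \left(\left(3 + \frac{4}{3}\right) + \frac{1}{14}\right)^{2} = \left(\frac{13}{3} + \frac{1}{14}\right)^{2} = \left(\frac{185}{42}\right)^{2} = \frac{34225}{1764}$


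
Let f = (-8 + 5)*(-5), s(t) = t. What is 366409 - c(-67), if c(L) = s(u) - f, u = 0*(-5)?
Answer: 366424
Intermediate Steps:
u = 0
f = 15 (f = -3*(-5) = 15)
c(L) = -15 (c(L) = 0 - 1*15 = 0 - 15 = -15)
366409 - c(-67) = 366409 - 1*(-15) = 366409 + 15 = 366424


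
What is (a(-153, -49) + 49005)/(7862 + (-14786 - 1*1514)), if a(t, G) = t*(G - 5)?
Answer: -57267/8438 ≈ -6.7868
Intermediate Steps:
a(t, G) = t*(-5 + G)
(a(-153, -49) + 49005)/(7862 + (-14786 - 1*1514)) = (-153*(-5 - 49) + 49005)/(7862 + (-14786 - 1*1514)) = (-153*(-54) + 49005)/(7862 + (-14786 - 1514)) = (8262 + 49005)/(7862 - 16300) = 57267/(-8438) = 57267*(-1/8438) = -57267/8438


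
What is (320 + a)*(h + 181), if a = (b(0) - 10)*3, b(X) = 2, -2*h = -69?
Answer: 63788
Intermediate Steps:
h = 69/2 (h = -1/2*(-69) = 69/2 ≈ 34.500)
a = -24 (a = (2 - 10)*3 = -8*3 = -24)
(320 + a)*(h + 181) = (320 - 24)*(69/2 + 181) = 296*(431/2) = 63788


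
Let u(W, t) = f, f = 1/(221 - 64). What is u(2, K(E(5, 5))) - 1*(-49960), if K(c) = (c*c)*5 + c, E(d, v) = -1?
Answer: 7843721/157 ≈ 49960.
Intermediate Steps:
f = 1/157 ≈ 0.0063694
K(c) = c + 5*c² (K(c) = c²*5 + c = 5*c² + c = c + 5*c²)
u(W, t) = 1/157
u(2, K(E(5, 5))) - 1*(-49960) = 1/157 - 1*(-49960) = 1/157 + 49960 = 7843721/157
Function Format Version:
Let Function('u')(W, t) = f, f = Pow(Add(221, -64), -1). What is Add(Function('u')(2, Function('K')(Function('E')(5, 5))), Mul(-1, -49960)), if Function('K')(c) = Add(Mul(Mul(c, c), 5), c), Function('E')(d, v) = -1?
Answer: Rational(7843721, 157) ≈ 49960.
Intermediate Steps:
f = Rational(1, 157) (f = Pow(157, -1) = Rational(1, 157) ≈ 0.0063694)
Function('K')(c) = Add(c, Mul(5, Pow(c, 2))) (Function('K')(c) = Add(Mul(Pow(c, 2), 5), c) = Add(Mul(5, Pow(c, 2)), c) = Add(c, Mul(5, Pow(c, 2))))
Function('u')(W, t) = Rational(1, 157)
Add(Function('u')(2, Function('K')(Function('E')(5, 5))), Mul(-1, -49960)) = Add(Rational(1, 157), Mul(-1, -49960)) = Add(Rational(1, 157), 49960) = Rational(7843721, 157)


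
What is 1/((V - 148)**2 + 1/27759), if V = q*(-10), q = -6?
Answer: 27759/214965697 ≈ 0.00012913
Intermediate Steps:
V = 60 (V = -6*(-10) = 60)
1/((V - 148)**2 + 1/27759) = 1/((60 - 148)**2 + 1/27759) = 1/((-88)**2 + 1/27759) = 1/(7744 + 1/27759) = 1/(214965697/27759) = 27759/214965697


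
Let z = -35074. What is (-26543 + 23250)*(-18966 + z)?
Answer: 177953720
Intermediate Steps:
(-26543 + 23250)*(-18966 + z) = (-26543 + 23250)*(-18966 - 35074) = -3293*(-54040) = 177953720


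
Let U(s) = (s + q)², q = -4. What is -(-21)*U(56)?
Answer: 56784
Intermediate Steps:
U(s) = (-4 + s)² (U(s) = (s - 4)² = (-4 + s)²)
-(-21)*U(56) = -(-21)*(-4 + 56)² = -(-21)*52² = -(-21)*2704 = -1*(-56784) = 56784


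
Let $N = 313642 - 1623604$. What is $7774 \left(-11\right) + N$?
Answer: $-1395476$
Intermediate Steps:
$N = -1309962$ ($N = 313642 - 1623604 = -1309962$)
$7774 \left(-11\right) + N = 7774 \left(-11\right) - 1309962 = -85514 - 1309962 = -1395476$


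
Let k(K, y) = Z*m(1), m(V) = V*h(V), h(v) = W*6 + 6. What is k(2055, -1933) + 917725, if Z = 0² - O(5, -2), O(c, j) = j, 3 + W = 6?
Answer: 917773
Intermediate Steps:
W = 3 (W = -3 + 6 = 3)
h(v) = 24 (h(v) = 3*6 + 6 = 18 + 6 = 24)
Z = 2 (Z = 0² - 1*(-2) = 0 + 2 = 2)
m(V) = 24*V (m(V) = V*24 = 24*V)
k(K, y) = 48 (k(K, y) = 2*(24*1) = 2*24 = 48)
k(2055, -1933) + 917725 = 48 + 917725 = 917773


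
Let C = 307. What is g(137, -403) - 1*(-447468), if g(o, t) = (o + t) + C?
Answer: 447509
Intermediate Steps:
g(o, t) = 307 + o + t (g(o, t) = (o + t) + 307 = 307 + o + t)
g(137, -403) - 1*(-447468) = (307 + 137 - 403) - 1*(-447468) = 41 + 447468 = 447509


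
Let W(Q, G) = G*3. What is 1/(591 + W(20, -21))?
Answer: 1/528 ≈ 0.0018939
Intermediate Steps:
W(Q, G) = 3*G
1/(591 + W(20, -21)) = 1/(591 + 3*(-21)) = 1/(591 - 63) = 1/528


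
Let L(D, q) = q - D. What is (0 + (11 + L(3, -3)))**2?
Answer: 25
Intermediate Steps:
(0 + (11 + L(3, -3)))**2 = (0 + (11 + (-3 - 1*3)))**2 = (0 + (11 + (-3 - 3)))**2 = (0 + (11 - 6))**2 = (0 + 5)**2 = 5**2 = 25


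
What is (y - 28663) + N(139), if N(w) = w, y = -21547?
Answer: -50071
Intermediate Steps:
(y - 28663) + N(139) = (-21547 - 28663) + 139 = -50210 + 139 = -50071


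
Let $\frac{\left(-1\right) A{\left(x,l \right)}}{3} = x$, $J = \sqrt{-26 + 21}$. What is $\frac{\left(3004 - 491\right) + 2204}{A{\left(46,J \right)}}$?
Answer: $- \frac{4717}{138} \approx -34.181$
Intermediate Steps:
$J = i \sqrt{5}$ ($J = \sqrt{-5} = i \sqrt{5} \approx 2.2361 i$)
$A{\left(x,l \right)} = - 3 x$
$\frac{\left(3004 - 491\right) + 2204}{A{\left(46,J \right)}} = \frac{\left(3004 - 491\right) + 2204}{\left(-3\right) 46} = \frac{2513 + 2204}{-138} = 4717 \left(- \frac{1}{138}\right) = - \frac{4717}{138}$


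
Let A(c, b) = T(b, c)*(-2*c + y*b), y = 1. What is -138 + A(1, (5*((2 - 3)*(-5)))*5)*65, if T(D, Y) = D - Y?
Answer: 991242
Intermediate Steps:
A(c, b) = (b - c)*(b - 2*c) (A(c, b) = (b - c)*(-2*c + 1*b) = (b - c)*(-2*c + b) = (b - c)*(b - 2*c))
-138 + A(1, (5*((2 - 3)*(-5)))*5)*65 = -138 + (((5*((2 - 3)*(-5)))*5 - 1*1)*((5*((2 - 3)*(-5)))*5 - 2*1))*65 = -138 + (((5*(-1*(-5)))*5 - 1)*((5*(-1*(-5)))*5 - 2))*65 = -138 + (((5*5)*5 - 1)*((5*5)*5 - 2))*65 = -138 + ((25*5 - 1)*(25*5 - 2))*65 = -138 + ((125 - 1)*(125 - 2))*65 = -138 + (124*123)*65 = -138 + 15252*65 = -138 + 991380 = 991242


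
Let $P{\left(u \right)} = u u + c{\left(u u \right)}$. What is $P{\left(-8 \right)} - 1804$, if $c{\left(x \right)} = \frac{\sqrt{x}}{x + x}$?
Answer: $- \frac{27839}{16} \approx -1739.9$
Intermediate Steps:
$c{\left(x \right)} = \frac{1}{2 \sqrt{x}}$ ($c{\left(x \right)} = \frac{\sqrt{x}}{2 x} = \frac{1}{2 x} \sqrt{x} = \frac{1}{2 \sqrt{x}}$)
$P{\left(u \right)} = u^{2} + \frac{1}{2 \sqrt{u^{2}}}$ ($P{\left(u \right)} = u u + \frac{1}{2 \sqrt{u^{2}}} = u^{2} + \frac{1}{2 \sqrt{u^{2}}}$)
$P{\left(-8 \right)} - 1804 = \left(\left(-8\right)^{2} + \frac{1}{2 \cdot 8}\right) - 1804 = \left(64 + \frac{1}{2 \cdot 8}\right) - 1804 = \left(64 + \frac{1}{2} \cdot \frac{1}{8}\right) - 1804 = \left(64 + \frac{1}{16}\right) - 1804 = \frac{1025}{16} - 1804 = - \frac{27839}{16}$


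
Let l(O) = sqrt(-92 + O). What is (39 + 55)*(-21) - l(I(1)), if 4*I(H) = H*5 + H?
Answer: -1974 - I*sqrt(362)/2 ≈ -1974.0 - 9.5132*I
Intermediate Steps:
I(H) = 3*H/2 (I(H) = (H*5 + H)/4 = (5*H + H)/4 = (6*H)/4 = 3*H/2)
(39 + 55)*(-21) - l(I(1)) = (39 + 55)*(-21) - sqrt(-92 + (3/2)*1) = 94*(-21) - sqrt(-92 + 3/2) = -1974 - sqrt(-181/2) = -1974 - I*sqrt(362)/2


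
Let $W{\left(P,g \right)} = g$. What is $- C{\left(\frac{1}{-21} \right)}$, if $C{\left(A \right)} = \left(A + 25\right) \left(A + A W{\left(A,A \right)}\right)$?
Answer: $\frac{10480}{9261} \approx 1.1316$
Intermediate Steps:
$C{\left(A \right)} = \left(25 + A\right) \left(A + A^{2}\right)$ ($C{\left(A \right)} = \left(A + 25\right) \left(A + A A\right) = \left(25 + A\right) \left(A + A^{2}\right)$)
$- C{\left(\frac{1}{-21} \right)} = - \frac{25 + \left(\frac{1}{-21}\right)^{2} + \frac{26}{-21}}{-21} = - \frac{\left(-1\right) \left(25 + \left(- \frac{1}{21}\right)^{2} + 26 \left(- \frac{1}{21}\right)\right)}{21} = - \frac{\left(-1\right) \left(25 + \frac{1}{441} - \frac{26}{21}\right)}{21} = - \frac{\left(-1\right) 10480}{21 \cdot 441} = \left(-1\right) \left(- \frac{10480}{9261}\right) = \frac{10480}{9261}$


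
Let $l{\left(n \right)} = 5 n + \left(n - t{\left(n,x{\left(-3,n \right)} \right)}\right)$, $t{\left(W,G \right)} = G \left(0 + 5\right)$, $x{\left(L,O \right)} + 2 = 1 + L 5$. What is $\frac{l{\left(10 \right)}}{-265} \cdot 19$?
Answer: $- \frac{532}{53} \approx -10.038$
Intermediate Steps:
$x{\left(L,O \right)} = -1 + 5 L$ ($x{\left(L,O \right)} = -2 + \left(1 + L 5\right) = -2 + \left(1 + 5 L\right) = -1 + 5 L$)
$t{\left(W,G \right)} = 5 G$ ($t{\left(W,G \right)} = G 5 = 5 G$)
$l{\left(n \right)} = 80 + 6 n$ ($l{\left(n \right)} = 5 n + \left(n - 5 \left(-1 + 5 \left(-3\right)\right)\right) = 5 n + \left(n - 5 \left(-1 - 15\right)\right) = 5 n + \left(n - 5 \left(-16\right)\right) = 5 n + \left(n - -80\right) = 5 n + \left(n + 80\right) = 5 n + \left(80 + n\right) = 80 + 6 n$)
$\frac{l{\left(10 \right)}}{-265} \cdot 19 = \frac{80 + 6 \cdot 10}{-265} \cdot 19 = \left(80 + 60\right) \left(- \frac{1}{265}\right) 19 = 140 \left(- \frac{1}{265}\right) 19 = \left(- \frac{28}{53}\right) 19 = - \frac{532}{53}$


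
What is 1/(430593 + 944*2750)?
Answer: 1/3026593 ≈ 3.3040e-7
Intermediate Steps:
1/(430593 + 944*2750) = 1/(430593 + 2596000) = 1/3026593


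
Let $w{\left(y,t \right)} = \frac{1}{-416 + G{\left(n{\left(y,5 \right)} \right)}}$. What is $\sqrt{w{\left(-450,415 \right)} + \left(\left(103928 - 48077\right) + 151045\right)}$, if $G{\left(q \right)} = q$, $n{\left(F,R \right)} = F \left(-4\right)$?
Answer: $\frac{\sqrt{99075046490}}{692} \approx 454.86$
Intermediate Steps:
$n{\left(F,R \right)} = - 4 F$
$w{\left(y,t \right)} = \frac{1}{-416 - 4 y}$
$\sqrt{w{\left(-450,415 \right)} + \left(\left(103928 - 48077\right) + 151045\right)} = \sqrt{- \frac{1}{416 + 4 \left(-450\right)} + \left(\left(103928 - 48077\right) + 151045\right)} = \sqrt{- \frac{1}{416 - 1800} + \left(55851 + 151045\right)} = \sqrt{- \frac{1}{-1384} + 206896} = \sqrt{\left(-1\right) \left(- \frac{1}{1384}\right) + 206896} = \sqrt{\frac{1}{1384} + 206896} = \sqrt{\frac{286344065}{1384}} = \frac{\sqrt{99075046490}}{692}$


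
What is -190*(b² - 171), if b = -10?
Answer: 13490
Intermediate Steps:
-190*(b² - 171) = -190*((-10)² - 171) = -190*(100 - 171) = -190*(-71) = 13490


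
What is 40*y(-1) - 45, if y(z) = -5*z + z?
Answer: 115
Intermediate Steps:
y(z) = -4*z
40*y(-1) - 45 = 40*(-4*(-1)) - 45 = 40*4 - 45 = 160 - 45 = 115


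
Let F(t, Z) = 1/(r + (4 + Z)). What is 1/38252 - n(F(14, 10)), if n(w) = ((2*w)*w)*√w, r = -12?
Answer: 1/38252 - √2/4 ≈ -0.35353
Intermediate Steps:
F(t, Z) = 1/(-8 + Z) (F(t, Z) = 1/(-12 + (4 + Z)) = 1/(-8 + Z))
n(w) = 2*w^(5/2) (n(w) = (2*w²)*√w = 2*w^(5/2))
1/38252 - n(F(14, 10)) = 1/38252 - 2*(1/(-8 + 10))^(5/2) = 1/38252 - 2*(1/2)^(5/2) = 1/38252 - 2*(½)^(5/2) = 1/38252 - 2*√2/8 = 1/38252 - √2/4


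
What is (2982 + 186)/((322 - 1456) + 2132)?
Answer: 1584/499 ≈ 3.1743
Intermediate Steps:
(2982 + 186)/((322 - 1456) + 2132) = 3168/(-1134 + 2132) = 3168/998 = 3168*(1/998) = 1584/499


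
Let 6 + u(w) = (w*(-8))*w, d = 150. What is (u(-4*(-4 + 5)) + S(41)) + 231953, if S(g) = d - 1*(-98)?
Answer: 232067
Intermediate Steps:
S(g) = 248 (S(g) = 150 - 1*(-98) = 150 + 98 = 248)
u(w) = -6 - 8*w² (u(w) = -6 + (w*(-8))*w = -6 + (-8*w)*w = -6 - 8*w²)
(u(-4*(-4 + 5)) + S(41)) + 231953 = ((-6 - 8*16*(-4 + 5)²) + 248) + 231953 = ((-6 - 8*(-4*1)²) + 248) + 231953 = ((-6 - 8*(-4)²) + 248) + 231953 = ((-6 - 8*16) + 248) + 231953 = ((-6 - 128) + 248) + 231953 = (-134 + 248) + 231953 = 114 + 231953 = 232067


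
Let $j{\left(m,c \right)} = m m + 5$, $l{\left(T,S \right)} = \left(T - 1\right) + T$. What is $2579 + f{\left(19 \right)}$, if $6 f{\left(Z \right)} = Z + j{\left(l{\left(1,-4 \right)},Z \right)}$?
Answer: $\frac{15499}{6} \approx 2583.2$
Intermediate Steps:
$l{\left(T,S \right)} = -1 + 2 T$ ($l{\left(T,S \right)} = \left(-1 + T\right) + T = -1 + 2 T$)
$j{\left(m,c \right)} = 5 + m^{2}$ ($j{\left(m,c \right)} = m^{2} + 5 = 5 + m^{2}$)
$f{\left(Z \right)} = 1 + \frac{Z}{6}$ ($f{\left(Z \right)} = \frac{Z + \left(5 + \left(-1 + 2 \cdot 1\right)^{2}\right)}{6} = \frac{Z + \left(5 + \left(-1 + 2\right)^{2}\right)}{6} = \frac{Z + \left(5 + 1^{2}\right)}{6} = \frac{Z + \left(5 + 1\right)}{6} = \frac{Z + 6}{6} = \frac{6 + Z}{6} = 1 + \frac{Z}{6}$)
$2579 + f{\left(19 \right)} = 2579 + \left(1 + \frac{1}{6} \cdot 19\right) = 2579 + \left(1 + \frac{19}{6}\right) = 2579 + \frac{25}{6} = \frac{15499}{6}$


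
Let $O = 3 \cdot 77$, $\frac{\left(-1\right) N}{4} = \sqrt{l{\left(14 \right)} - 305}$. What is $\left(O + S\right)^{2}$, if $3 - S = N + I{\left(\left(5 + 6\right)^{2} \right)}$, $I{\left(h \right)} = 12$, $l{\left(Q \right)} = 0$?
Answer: $44404 + 1776 i \sqrt{305} \approx 44404.0 + 31017.0 i$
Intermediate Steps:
$N = - 4 i \sqrt{305}$ ($N = - 4 \sqrt{0 - 305} = - 4 \sqrt{-305} = - 4 i \sqrt{305} \approx - 69.857 i$)
$S = -9 + 4 i \sqrt{305}$ ($S = 3 - \left(- 4 i \sqrt{305} + 12\right) = 3 - \left(12 - 4 i \sqrt{305}\right) = -9 + 4 i \sqrt{305} \approx -9.0 + 69.857 i$)
$O = 231$
$\left(O + S\right)^{2} = \left(231 - \left(9 - 4 i \sqrt{305}\right)\right)^{2} = \left(222 + 4 i \sqrt{305}\right)^{2}$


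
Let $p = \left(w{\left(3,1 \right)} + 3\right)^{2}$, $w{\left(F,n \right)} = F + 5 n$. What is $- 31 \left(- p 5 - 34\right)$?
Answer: $19809$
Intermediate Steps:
$p = 121$ ($p = \left(\left(3 + 5 \cdot 1\right) + 3\right)^{2} = \left(\left(3 + 5\right) + 3\right)^{2} = \left(8 + 3\right)^{2} = 11^{2} = 121$)
$- 31 \left(- p 5 - 34\right) = - 31 \left(\left(-1\right) 121 \cdot 5 - 34\right) = - 31 \left(\left(-121\right) 5 - 34\right) = - 31 \left(-605 - 34\right) = \left(-31\right) \left(-639\right) = 19809$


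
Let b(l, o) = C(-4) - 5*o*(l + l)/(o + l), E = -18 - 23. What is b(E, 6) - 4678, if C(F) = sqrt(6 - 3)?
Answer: -33238/7 + sqrt(3) ≈ -4746.6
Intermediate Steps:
E = -41
C(F) = sqrt(3)
b(l, o) = sqrt(3) - 10*l*o/(l + o) (b(l, o) = sqrt(3) - 5*o*(l + l)/(o + l) = sqrt(3) - 5*o*(2*l)/(l + o) = sqrt(3) - 5*o*2*l/(l + o) = sqrt(3) - 10*l*o/(l + o))
b(E, 6) - 4678 = (-41*sqrt(3) + 6*sqrt(3) - 10*(-41)*6)/(-41 + 6) - 4678 = (-41*sqrt(3) + 6*sqrt(3) + 2460)/(-35) - 4678 = -(2460 - 35*sqrt(3))/35 - 4678 = (-492/7 + sqrt(3)) - 4678 = -33238/7 + sqrt(3)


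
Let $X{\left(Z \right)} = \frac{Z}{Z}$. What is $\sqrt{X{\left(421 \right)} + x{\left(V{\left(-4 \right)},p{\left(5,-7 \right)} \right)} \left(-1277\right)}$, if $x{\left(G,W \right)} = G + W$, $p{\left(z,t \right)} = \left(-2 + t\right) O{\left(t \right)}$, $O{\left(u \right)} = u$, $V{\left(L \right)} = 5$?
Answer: $i \sqrt{86835} \approx 294.68 i$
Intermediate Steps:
$p{\left(z,t \right)} = t \left(-2 + t\right)$ ($p{\left(z,t \right)} = \left(-2 + t\right) t = t \left(-2 + t\right)$)
$X{\left(Z \right)} = 1$
$\sqrt{X{\left(421 \right)} + x{\left(V{\left(-4 \right)},p{\left(5,-7 \right)} \right)} \left(-1277\right)} = \sqrt{1 + \left(5 - 7 \left(-2 - 7\right)\right) \left(-1277\right)} = \sqrt{1 + \left(5 - -63\right) \left(-1277\right)} = \sqrt{1 + \left(5 + 63\right) \left(-1277\right)} = \sqrt{1 + 68 \left(-1277\right)} = \sqrt{1 - 86836} = \sqrt{-86835} = i \sqrt{86835}$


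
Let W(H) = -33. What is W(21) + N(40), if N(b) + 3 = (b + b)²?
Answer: 6364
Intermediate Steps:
N(b) = -3 + 4*b² (N(b) = -3 + (b + b)² = -3 + (2*b)² = -3 + 4*b²)
W(21) + N(40) = -33 + (-3 + 4*40²) = -33 + (-3 + 4*1600) = -33 + (-3 + 6400) = -33 + 6397 = 6364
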